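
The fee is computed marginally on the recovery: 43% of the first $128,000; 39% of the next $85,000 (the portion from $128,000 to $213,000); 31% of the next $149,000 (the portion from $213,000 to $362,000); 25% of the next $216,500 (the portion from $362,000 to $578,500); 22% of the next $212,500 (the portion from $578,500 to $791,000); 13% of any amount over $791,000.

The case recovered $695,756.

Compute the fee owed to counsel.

$214,301.32

First $128,000 at 43% = $55,040.00
Next $85,000 at 39% = $33,150.00
Next $149,000 at 31% = $46,190.00
Next $216,500 at 25% = $54,125.00
Remaining $117,256 at 22% = $25,796.32
Fee: $55,040.00 + $33,150.00 + $46,190.00 + $54,125.00 + $25,796.32 = $214,301.32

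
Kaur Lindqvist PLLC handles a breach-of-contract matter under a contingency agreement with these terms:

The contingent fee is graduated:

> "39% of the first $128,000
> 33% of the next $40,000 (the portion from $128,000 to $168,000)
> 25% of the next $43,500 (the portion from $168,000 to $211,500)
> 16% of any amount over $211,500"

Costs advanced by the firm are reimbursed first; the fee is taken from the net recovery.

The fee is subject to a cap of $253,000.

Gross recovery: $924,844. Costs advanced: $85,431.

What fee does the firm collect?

$174,461.08

Fee base (net of costs): $924,844 − $85,431 = $839,413
First $128,000 at 39% = $49,920.00
Next $40,000 at 33% = $13,200.00
Next $43,500 at 25% = $10,875.00
Remaining $627,913 at 16% = $100,466.08
Fee: $49,920.00 + $13,200.00 + $10,875.00 + $100,466.08 = $174,461.08
$174,461.08 is under the $253,000 cap.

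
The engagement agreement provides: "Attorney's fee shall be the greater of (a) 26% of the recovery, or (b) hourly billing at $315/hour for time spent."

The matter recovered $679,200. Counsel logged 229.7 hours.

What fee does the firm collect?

(a) 26% of $679,200 = $176,592.00
(b) 229.7 × $315 = $72,355.50
The greater is (a): $176,592.00.

$176,592.00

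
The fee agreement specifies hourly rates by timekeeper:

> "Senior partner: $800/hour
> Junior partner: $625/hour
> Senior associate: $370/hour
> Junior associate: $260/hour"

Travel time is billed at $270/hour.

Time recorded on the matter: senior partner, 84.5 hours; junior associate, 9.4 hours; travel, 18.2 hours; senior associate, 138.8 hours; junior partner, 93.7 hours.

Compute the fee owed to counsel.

$184,876.50

Senior partner: 84.5 × $800 = $67,600.00
Junior partner: 93.7 × $625 = $58,562.50
Senior associate: 138.8 × $370 = $51,356.00
Junior associate: 9.4 × $260 = $2,444.00
Subtotal: $67,600.00 + $58,562.50 + $51,356.00 + $2,444.00 = $179,962.50
Travel: 18.2 × $270 = $4,914.00
Total: $179,962.50 + $4,914.00 = $184,876.50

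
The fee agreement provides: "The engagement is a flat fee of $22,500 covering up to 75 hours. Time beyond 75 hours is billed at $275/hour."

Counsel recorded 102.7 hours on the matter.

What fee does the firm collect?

Flat fee: $22,500.00
Excess hours: 102.7 − 75 = 27.7
Overrun: 27.7 × $275 = $7,617.50
Total: $22,500.00 + $7,617.50 = $30,117.50

$30,117.50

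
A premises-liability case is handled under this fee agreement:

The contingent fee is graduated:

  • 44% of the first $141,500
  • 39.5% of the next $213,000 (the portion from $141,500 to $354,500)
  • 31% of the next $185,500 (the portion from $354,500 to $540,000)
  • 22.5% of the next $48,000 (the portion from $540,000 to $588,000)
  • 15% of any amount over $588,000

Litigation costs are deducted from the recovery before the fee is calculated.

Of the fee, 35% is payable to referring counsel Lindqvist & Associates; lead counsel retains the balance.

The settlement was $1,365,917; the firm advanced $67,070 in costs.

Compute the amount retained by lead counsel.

Fee base (net of costs): $1,365,917 − $67,070 = $1,298,847
First $141,500 at 44% = $62,260.00
Next $213,000 at 39.5% = $84,135.00
Next $185,500 at 31% = $57,505.00
Next $48,000 at 22.5% = $10,800.00
Remaining $710,847 at 15% = $106,627.05
Fee: $62,260.00 + $84,135.00 + $57,505.00 + $10,800.00 + $106,627.05 = $321,327.05
Referral share: 35% of $321,327.05 = $112,464.47; lead counsel retains $321,327.05 − $112,464.47 = $208,862.58.

$208,862.58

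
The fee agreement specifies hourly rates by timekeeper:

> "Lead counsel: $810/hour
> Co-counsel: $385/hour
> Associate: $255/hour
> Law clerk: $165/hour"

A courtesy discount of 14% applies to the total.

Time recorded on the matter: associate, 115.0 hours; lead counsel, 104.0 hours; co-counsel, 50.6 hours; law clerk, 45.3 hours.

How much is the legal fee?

Lead counsel: 104.0 × $810 = $84,240.00
Co-counsel: 50.6 × $385 = $19,481.00
Associate: 115.0 × $255 = $29,325.00
Law clerk: 45.3 × $165 = $7,474.50
Subtotal: $140,520.50
Less 14% discount: −$19,672.87
Total: $140,520.50 − $19,672.87 = $120,847.63

$120,847.63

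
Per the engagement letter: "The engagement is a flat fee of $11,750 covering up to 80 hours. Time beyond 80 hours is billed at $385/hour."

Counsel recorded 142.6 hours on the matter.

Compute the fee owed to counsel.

Flat fee: $11,750.00
Excess hours: 142.6 − 80 = 62.6
Overrun: 62.6 × $385 = $24,101.00
Total: $11,750.00 + $24,101.00 = $35,851.00

$35,851.00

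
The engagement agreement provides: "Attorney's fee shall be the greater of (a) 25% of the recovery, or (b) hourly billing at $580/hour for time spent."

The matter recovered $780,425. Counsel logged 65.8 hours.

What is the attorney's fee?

$195,106.25

(a) 25% of $780,425 = $195,106.25
(b) 65.8 × $580 = $38,164.00
The greater is (a): $195,106.25.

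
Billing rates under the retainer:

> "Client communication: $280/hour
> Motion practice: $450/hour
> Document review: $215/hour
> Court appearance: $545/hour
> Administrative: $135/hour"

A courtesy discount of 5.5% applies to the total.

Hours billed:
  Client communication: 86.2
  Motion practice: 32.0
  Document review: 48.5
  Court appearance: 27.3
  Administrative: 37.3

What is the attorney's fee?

Client communication: 86.2 × $280 = $24,136.00
Motion practice: 32.0 × $450 = $14,400.00
Document review: 48.5 × $215 = $10,427.50
Court appearance: 27.3 × $545 = $14,878.50
Administrative: 37.3 × $135 = $5,035.50
Subtotal: $68,877.50
Less 5.5% discount: −$3,788.26
Total: $68,877.50 − $3,788.26 = $65,089.24

$65,089.24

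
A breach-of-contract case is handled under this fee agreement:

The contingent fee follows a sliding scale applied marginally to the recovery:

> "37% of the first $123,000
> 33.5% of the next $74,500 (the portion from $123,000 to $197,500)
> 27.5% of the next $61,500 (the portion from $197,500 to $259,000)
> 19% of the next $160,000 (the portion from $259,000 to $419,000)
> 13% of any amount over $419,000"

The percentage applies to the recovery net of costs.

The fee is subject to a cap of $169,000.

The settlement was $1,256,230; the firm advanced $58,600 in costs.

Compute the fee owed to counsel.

$169,000.00

Fee base (net of costs): $1,256,230 − $58,600 = $1,197,630
First $123,000 at 37% = $45,510.00
Next $74,500 at 33.5% = $24,957.50
Next $61,500 at 27.5% = $16,912.50
Next $160,000 at 19% = $30,400.00
Remaining $778,630 at 13% = $101,221.90
Fee: $45,510.00 + $24,957.50 + $16,912.50 + $30,400.00 + $101,221.90 = $219,001.90
$219,001.90 exceeds the $169,000 cap, so the fee is capped at $169,000.00.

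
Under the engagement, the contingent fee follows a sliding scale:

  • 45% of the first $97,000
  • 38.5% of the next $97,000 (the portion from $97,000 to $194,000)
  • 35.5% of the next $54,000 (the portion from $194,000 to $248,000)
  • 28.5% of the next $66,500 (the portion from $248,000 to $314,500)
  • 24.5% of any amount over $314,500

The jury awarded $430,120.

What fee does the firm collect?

$147,444.40

First $97,000 at 45% = $43,650.00
Next $97,000 at 38.5% = $37,345.00
Next $54,000 at 35.5% = $19,170.00
Next $66,500 at 28.5% = $18,952.50
Remaining $115,620 at 24.5% = $28,326.90
Fee: $43,650.00 + $37,345.00 + $19,170.00 + $18,952.50 + $28,326.90 = $147,444.40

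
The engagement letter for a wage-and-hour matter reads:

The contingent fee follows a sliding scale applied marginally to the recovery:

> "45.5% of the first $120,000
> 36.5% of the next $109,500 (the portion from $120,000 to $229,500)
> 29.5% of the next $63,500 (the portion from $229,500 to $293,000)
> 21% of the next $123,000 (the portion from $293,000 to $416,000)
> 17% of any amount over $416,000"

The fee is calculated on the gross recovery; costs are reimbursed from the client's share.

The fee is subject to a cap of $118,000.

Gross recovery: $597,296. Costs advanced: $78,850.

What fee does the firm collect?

Fee base is the gross recovery, $597,296; costs are reimbursed separately.
First $120,000 at 45.5% = $54,600.00
Next $109,500 at 36.5% = $39,967.50
Next $63,500 at 29.5% = $18,732.50
Next $123,000 at 21% = $25,830.00
Remaining $181,296 at 17% = $30,820.32
Fee: $54,600.00 + $39,967.50 + $18,732.50 + $25,830.00 + $30,820.32 = $169,950.32
$169,950.32 exceeds the $118,000 cap, so the fee is capped at $118,000.00.

$118,000.00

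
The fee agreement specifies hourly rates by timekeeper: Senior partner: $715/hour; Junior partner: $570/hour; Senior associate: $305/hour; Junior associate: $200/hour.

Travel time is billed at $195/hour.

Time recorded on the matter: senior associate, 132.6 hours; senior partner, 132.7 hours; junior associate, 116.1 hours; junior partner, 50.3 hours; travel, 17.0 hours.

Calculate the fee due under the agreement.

Senior partner: 132.7 × $715 = $94,880.50
Junior partner: 50.3 × $570 = $28,671.00
Senior associate: 132.6 × $305 = $40,443.00
Junior associate: 116.1 × $200 = $23,220.00
Subtotal: $94,880.50 + $28,671.00 + $40,443.00 + $23,220.00 = $187,214.50
Travel: 17.0 × $195 = $3,315.00
Total: $187,214.50 + $3,315.00 = $190,529.50

$190,529.50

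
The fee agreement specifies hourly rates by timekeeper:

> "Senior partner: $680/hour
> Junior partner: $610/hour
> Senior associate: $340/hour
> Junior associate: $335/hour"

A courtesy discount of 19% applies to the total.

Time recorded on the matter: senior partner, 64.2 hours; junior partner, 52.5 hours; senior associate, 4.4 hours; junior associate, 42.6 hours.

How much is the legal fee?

Senior partner: 64.2 × $680 = $43,656.00
Junior partner: 52.5 × $610 = $32,025.00
Senior associate: 4.4 × $340 = $1,496.00
Junior associate: 42.6 × $335 = $14,271.00
Subtotal: $91,448.00
Less 19% discount: −$17,375.12
Total: $91,448.00 − $17,375.12 = $74,072.88

$74,072.88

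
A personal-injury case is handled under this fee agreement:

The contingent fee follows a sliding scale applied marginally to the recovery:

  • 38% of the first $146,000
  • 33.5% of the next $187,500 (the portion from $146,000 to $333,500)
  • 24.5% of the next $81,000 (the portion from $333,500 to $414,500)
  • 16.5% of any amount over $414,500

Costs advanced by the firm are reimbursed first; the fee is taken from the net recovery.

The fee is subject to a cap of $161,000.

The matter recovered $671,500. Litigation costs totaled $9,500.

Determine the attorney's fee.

$161,000.00

Fee base (net of costs): $671,500 − $9,500 = $662,000
First $146,000 at 38% = $55,480.00
Next $187,500 at 33.5% = $62,812.50
Next $81,000 at 24.5% = $19,845.00
Remaining $247,500 at 16.5% = $40,837.50
Fee: $55,480.00 + $62,812.50 + $19,845.00 + $40,837.50 = $178,975.00
$178,975.00 exceeds the $161,000 cap, so the fee is capped at $161,000.00.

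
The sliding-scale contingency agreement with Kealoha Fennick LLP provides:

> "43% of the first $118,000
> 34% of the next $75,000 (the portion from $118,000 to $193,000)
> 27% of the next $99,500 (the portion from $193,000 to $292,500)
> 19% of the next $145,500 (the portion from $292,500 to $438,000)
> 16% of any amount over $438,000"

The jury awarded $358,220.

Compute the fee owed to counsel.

First $118,000 at 43% = $50,740.00
Next $75,000 at 34% = $25,500.00
Next $99,500 at 27% = $26,865.00
Remaining $65,720 at 19% = $12,486.80
Fee: $50,740.00 + $25,500.00 + $26,865.00 + $12,486.80 = $115,591.80

$115,591.80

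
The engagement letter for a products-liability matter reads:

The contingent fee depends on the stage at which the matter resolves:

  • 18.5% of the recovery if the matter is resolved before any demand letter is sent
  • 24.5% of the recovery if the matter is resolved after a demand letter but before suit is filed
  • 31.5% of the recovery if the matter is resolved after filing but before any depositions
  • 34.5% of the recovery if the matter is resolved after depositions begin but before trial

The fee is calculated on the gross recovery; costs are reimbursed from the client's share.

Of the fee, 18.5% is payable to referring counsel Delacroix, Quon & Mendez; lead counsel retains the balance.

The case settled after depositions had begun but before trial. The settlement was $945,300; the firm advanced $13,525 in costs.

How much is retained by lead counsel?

Fee base is the gross recovery, $945,300; costs are reimbursed separately.
The matter settled after depositions had begun but before trial, so the 34.5% rate applies.
$945,300 × 34.5% = $326,128.50
Referral share: 18.5% of $326,128.50 = $60,333.77; lead counsel retains $326,128.50 − $60,333.77 = $265,794.73.

$265,794.73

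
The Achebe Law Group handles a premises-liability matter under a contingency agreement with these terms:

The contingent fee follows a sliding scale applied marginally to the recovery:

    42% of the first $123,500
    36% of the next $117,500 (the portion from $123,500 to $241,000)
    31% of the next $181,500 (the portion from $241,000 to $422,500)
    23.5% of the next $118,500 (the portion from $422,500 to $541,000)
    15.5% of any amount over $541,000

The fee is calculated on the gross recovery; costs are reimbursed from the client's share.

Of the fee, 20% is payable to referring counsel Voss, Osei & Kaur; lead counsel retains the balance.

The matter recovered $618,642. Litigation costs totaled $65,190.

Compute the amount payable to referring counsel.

$38,063.40

Fee base is the gross recovery, $618,642; costs are reimbursed separately.
First $123,500 at 42% = $51,870.00
Next $117,500 at 36% = $42,300.00
Next $181,500 at 31% = $56,265.00
Next $118,500 at 23.5% = $27,847.50
Remaining $77,642 at 15.5% = $12,034.51
Fee: $51,870.00 + $42,300.00 + $56,265.00 + $27,847.50 + $12,034.51 = $190,317.01
Referral share: 20% of $190,317.01 = $38,063.40; lead counsel retains $190,317.01 − $38,063.40 = $152,253.61.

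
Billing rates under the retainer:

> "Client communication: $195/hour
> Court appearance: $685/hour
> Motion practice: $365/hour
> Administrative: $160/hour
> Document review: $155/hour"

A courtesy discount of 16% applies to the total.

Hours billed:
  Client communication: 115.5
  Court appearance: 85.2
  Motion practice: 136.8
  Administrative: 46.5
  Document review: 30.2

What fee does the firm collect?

$120,067.50

Client communication: 115.5 × $195 = $22,522.50
Court appearance: 85.2 × $685 = $58,362.00
Motion practice: 136.8 × $365 = $49,932.00
Administrative: 46.5 × $160 = $7,440.00
Document review: 30.2 × $155 = $4,681.00
Subtotal: $142,937.50
Less 16% discount: −$22,870.00
Total: $142,937.50 − $22,870.00 = $120,067.50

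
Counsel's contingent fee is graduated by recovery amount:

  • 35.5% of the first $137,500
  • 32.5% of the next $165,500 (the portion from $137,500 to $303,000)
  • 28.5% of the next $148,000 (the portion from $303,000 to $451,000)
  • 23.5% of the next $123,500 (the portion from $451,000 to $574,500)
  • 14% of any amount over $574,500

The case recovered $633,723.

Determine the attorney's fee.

$182,093.72

First $137,500 at 35.5% = $48,812.50
Next $165,500 at 32.5% = $53,787.50
Next $148,000 at 28.5% = $42,180.00
Next $123,500 at 23.5% = $29,022.50
Remaining $59,223 at 14% = $8,291.22
Fee: $48,812.50 + $53,787.50 + $42,180.00 + $29,022.50 + $8,291.22 = $182,093.72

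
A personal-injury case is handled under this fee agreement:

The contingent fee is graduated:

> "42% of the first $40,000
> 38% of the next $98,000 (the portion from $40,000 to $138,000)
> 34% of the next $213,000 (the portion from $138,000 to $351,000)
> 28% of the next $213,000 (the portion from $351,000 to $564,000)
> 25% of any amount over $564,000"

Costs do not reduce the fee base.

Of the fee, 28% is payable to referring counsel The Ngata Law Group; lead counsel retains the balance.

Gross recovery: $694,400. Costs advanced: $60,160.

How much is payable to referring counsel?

Fee base is the gross recovery, $694,400; costs are reimbursed separately.
First $40,000 at 42% = $16,800.00
Next $98,000 at 38% = $37,240.00
Next $213,000 at 34% = $72,420.00
Next $213,000 at 28% = $59,640.00
Remaining $130,400 at 25% = $32,600.00
Fee: $16,800.00 + $37,240.00 + $72,420.00 + $59,640.00 + $32,600.00 = $218,700.00
Referral share: 28% of $218,700.00 = $61,236.00; lead counsel retains $218,700.00 − $61,236.00 = $157,464.00.

$61,236.00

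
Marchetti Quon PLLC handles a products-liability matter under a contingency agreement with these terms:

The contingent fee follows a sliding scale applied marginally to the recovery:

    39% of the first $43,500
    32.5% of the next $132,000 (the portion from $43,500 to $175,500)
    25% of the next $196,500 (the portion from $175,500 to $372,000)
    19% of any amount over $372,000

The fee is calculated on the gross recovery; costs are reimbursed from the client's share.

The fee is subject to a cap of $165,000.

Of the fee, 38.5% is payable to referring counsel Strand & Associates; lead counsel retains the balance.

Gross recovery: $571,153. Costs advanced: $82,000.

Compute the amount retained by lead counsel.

Fee base is the gross recovery, $571,153; costs are reimbursed separately.
First $43,500 at 39% = $16,965.00
Next $132,000 at 32.5% = $42,900.00
Next $196,500 at 25% = $49,125.00
Remaining $199,153 at 19% = $37,839.07
Fee: $16,965.00 + $42,900.00 + $49,125.00 + $37,839.07 = $146,829.07
$146,829.07 is under the $165,000 cap.
Referral share: 38.5% of $146,829.07 = $56,529.19; lead counsel retains $146,829.07 − $56,529.19 = $90,299.88.

$90,299.88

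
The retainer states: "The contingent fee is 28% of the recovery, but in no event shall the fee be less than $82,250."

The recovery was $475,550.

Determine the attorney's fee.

$133,154.00

28% of $475,550 = $133,154.00
That exceeds the $82,250 minimum.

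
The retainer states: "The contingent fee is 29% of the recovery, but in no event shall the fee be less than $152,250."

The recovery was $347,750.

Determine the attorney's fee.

$152,250.00

29% of $347,750 = $100,847.50
That is below the $152,250 minimum, so the minimum applies.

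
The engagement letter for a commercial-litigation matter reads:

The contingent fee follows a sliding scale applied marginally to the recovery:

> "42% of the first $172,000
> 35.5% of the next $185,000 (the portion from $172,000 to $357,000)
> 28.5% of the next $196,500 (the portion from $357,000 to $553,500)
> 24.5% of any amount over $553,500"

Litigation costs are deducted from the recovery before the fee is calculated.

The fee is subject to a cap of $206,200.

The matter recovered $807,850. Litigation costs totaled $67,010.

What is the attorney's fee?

$206,200.00

Fee base (net of costs): $807,850 − $67,010 = $740,840
First $172,000 at 42% = $72,240.00
Next $185,000 at 35.5% = $65,675.00
Next $196,500 at 28.5% = $56,002.50
Remaining $187,340 at 24.5% = $45,898.30
Fee: $72,240.00 + $65,675.00 + $56,002.50 + $45,898.30 = $239,815.80
$239,815.80 exceeds the $206,200 cap, so the fee is capped at $206,200.00.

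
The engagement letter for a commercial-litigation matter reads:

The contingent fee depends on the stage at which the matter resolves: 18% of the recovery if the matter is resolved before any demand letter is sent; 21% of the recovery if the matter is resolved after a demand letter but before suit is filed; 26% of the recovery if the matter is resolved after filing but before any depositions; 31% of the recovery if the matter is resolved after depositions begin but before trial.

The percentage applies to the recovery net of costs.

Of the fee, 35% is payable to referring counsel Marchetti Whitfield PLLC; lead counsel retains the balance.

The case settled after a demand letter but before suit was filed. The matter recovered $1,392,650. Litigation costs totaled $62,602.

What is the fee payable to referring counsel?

$97,758.53

Fee base (net of costs): $1,392,650 − $62,602 = $1,330,048
The matter settled after a demand letter but before suit was filed, so the 21% rate applies.
$1,330,048 × 21% = $279,310.08
Referral share: 35% of $279,310.08 = $97,758.53; lead counsel retains $279,310.08 − $97,758.53 = $181,551.55.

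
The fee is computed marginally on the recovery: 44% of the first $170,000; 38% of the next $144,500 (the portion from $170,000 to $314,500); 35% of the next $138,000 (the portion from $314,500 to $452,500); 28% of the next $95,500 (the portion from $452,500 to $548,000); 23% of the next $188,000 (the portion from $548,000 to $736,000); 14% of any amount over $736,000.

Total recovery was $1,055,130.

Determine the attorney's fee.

$292,668.20

First $170,000 at 44% = $74,800.00
Next $144,500 at 38% = $54,910.00
Next $138,000 at 35% = $48,300.00
Next $95,500 at 28% = $26,740.00
Next $188,000 at 23% = $43,240.00
Remaining $319,130 at 14% = $44,678.20
Fee: $74,800.00 + $54,910.00 + $48,300.00 + $26,740.00 + $43,240.00 + $44,678.20 = $292,668.20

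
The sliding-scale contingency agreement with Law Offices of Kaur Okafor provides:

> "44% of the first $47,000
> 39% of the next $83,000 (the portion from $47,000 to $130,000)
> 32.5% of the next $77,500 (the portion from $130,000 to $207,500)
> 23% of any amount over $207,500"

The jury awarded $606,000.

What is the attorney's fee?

First $47,000 at 44% = $20,680.00
Next $83,000 at 39% = $32,370.00
Next $77,500 at 32.5% = $25,187.50
Remaining $398,500 at 23% = $91,655.00
Fee: $20,680.00 + $32,370.00 + $25,187.50 + $91,655.00 = $169,892.50

$169,892.50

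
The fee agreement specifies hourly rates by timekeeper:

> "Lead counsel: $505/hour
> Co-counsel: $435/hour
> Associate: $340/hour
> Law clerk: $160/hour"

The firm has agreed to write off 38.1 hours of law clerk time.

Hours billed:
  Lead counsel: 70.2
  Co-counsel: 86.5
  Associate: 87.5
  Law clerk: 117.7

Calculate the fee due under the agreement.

$115,564.50

Lead counsel: 70.2 × $505 = $35,451.00
Co-counsel: 86.5 × $435 = $37,627.50
Associate: 87.5 × $340 = $29,750.00
Law clerk: 117.7 × $160 = $18,832.00
Subtotal: $121,660.50
Write-off: 38.1 × $160 = $6,096.00
Total: $121,660.50 − $6,096.00 = $115,564.50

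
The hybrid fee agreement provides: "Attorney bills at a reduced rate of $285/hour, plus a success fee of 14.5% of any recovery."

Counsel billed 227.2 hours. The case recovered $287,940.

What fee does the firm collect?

Hourly: 227.2 × $285 = $64,752.00
Success fee: 14.5% of $287,940 = $41,751.30
Total: $64,752.00 + $41,751.30 = $106,503.30

$106,503.30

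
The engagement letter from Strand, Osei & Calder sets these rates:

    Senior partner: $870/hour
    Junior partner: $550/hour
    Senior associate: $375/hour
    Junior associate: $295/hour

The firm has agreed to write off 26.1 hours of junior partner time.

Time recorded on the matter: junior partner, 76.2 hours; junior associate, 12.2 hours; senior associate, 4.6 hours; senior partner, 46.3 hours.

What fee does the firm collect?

Senior partner: 46.3 × $870 = $40,281.00
Junior partner: 76.2 × $550 = $41,910.00
Senior associate: 4.6 × $375 = $1,725.00
Junior associate: 12.2 × $295 = $3,599.00
Subtotal: $87,515.00
Write-off: 26.1 × $550 = $14,355.00
Total: $87,515.00 − $14,355.00 = $73,160.00

$73,160.00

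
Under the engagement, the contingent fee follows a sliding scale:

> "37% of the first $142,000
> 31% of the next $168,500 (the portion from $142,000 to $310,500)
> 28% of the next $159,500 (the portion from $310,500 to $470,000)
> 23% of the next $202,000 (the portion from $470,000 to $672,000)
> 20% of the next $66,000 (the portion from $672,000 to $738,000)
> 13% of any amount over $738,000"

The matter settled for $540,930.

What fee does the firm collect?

First $142,000 at 37% = $52,540.00
Next $168,500 at 31% = $52,235.00
Next $159,500 at 28% = $44,660.00
Remaining $70,930 at 23% = $16,313.90
Fee: $52,540.00 + $52,235.00 + $44,660.00 + $16,313.90 = $165,748.90

$165,748.90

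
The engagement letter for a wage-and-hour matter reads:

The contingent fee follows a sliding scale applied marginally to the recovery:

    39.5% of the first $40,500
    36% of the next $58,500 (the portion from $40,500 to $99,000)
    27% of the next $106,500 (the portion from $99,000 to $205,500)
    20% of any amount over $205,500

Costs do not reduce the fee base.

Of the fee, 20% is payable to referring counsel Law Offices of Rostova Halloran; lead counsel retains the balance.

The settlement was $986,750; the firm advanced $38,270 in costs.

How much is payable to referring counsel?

Fee base is the gross recovery, $986,750; costs are reimbursed separately.
First $40,500 at 39.5% = $15,997.50
Next $58,500 at 36% = $21,060.00
Next $106,500 at 27% = $28,755.00
Remaining $781,250 at 20% = $156,250.00
Fee: $15,997.50 + $21,060.00 + $28,755.00 + $156,250.00 = $222,062.50
Referral share: 20% of $222,062.50 = $44,412.50; lead counsel retains $222,062.50 − $44,412.50 = $177,650.00.

$44,412.50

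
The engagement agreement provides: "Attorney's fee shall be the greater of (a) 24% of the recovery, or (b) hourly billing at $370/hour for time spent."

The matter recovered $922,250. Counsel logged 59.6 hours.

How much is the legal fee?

(a) 24% of $922,250 = $221,340.00
(b) 59.6 × $370 = $22,052.00
The greater is (a): $221,340.00.

$221,340.00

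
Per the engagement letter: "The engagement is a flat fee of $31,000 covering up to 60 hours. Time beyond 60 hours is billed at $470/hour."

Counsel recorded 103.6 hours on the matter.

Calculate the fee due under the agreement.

$51,492.00

Flat fee: $31,000.00
Excess hours: 103.6 − 60 = 43.6
Overrun: 43.6 × $470 = $20,492.00
Total: $31,000.00 + $20,492.00 = $51,492.00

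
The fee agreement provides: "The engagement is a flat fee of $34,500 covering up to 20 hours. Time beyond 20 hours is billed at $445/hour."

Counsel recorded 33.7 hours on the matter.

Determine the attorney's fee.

Flat fee: $34,500.00
Excess hours: 33.7 − 20 = 13.7
Overrun: 13.7 × $445 = $6,096.50
Total: $34,500.00 + $6,096.50 = $40,596.50

$40,596.50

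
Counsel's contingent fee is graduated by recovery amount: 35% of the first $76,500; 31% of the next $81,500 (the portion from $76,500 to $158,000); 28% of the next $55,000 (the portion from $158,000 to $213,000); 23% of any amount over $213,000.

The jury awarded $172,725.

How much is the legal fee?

First $76,500 at 35% = $26,775.00
Next $81,500 at 31% = $25,265.00
Remaining $14,725 at 28% = $4,123.00
Fee: $26,775.00 + $25,265.00 + $4,123.00 = $56,163.00

$56,163.00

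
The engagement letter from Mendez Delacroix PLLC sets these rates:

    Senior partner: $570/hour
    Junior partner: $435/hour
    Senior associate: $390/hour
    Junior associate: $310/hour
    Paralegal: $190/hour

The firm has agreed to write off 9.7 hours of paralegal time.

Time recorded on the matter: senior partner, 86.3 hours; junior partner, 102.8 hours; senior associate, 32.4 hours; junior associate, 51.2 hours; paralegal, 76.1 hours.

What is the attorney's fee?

$135,033.00

Senior partner: 86.3 × $570 = $49,191.00
Junior partner: 102.8 × $435 = $44,718.00
Senior associate: 32.4 × $390 = $12,636.00
Junior associate: 51.2 × $310 = $15,872.00
Paralegal: 76.1 × $190 = $14,459.00
Subtotal: $136,876.00
Write-off: 9.7 × $190 = $1,843.00
Total: $136,876.00 − $1,843.00 = $135,033.00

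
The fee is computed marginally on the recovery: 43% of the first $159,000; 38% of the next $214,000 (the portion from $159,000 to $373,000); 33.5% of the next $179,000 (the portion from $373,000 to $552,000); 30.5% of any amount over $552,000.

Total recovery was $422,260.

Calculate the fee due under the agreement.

$166,192.10

First $159,000 at 43% = $68,370.00
Next $214,000 at 38% = $81,320.00
Remaining $49,260 at 33.5% = $16,502.10
Fee: $68,370.00 + $81,320.00 + $16,502.10 = $166,192.10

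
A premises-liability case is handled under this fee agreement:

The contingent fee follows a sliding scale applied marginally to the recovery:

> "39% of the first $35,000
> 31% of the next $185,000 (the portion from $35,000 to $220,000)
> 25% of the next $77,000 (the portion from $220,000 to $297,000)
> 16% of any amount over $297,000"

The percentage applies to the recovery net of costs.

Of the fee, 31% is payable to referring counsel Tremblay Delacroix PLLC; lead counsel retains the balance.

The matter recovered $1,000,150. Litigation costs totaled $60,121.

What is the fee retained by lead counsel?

$133,262.90

Fee base (net of costs): $1,000,150 − $60,121 = $940,029
First $35,000 at 39% = $13,650.00
Next $185,000 at 31% = $57,350.00
Next $77,000 at 25% = $19,250.00
Remaining $643,029 at 16% = $102,884.64
Fee: $13,650.00 + $57,350.00 + $19,250.00 + $102,884.64 = $193,134.64
Referral share: 31% of $193,134.64 = $59,871.74; lead counsel retains $193,134.64 − $59,871.74 = $133,262.90.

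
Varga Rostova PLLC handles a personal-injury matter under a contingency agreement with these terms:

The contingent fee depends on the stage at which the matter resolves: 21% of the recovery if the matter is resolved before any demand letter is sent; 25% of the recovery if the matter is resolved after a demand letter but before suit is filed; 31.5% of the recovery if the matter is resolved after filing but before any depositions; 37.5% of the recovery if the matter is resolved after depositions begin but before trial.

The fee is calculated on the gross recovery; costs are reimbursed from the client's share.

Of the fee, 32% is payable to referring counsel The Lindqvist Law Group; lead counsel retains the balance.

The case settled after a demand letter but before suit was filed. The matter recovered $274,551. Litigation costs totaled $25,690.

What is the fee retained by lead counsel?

$46,673.67

Fee base is the gross recovery, $274,551; costs are reimbursed separately.
The matter settled after a demand letter but before suit was filed, so the 25% rate applies.
$274,551 × 25% = $68,637.75
Referral share: 32% of $68,637.75 = $21,964.08; lead counsel retains $68,637.75 − $21,964.08 = $46,673.67.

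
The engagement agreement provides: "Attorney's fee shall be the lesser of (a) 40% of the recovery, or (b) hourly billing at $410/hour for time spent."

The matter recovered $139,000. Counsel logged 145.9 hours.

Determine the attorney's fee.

$55,600.00

(a) 40% of $139,000 = $55,600.00
(b) 145.9 × $410 = $59,819.00
The lesser is (a): $55,600.00.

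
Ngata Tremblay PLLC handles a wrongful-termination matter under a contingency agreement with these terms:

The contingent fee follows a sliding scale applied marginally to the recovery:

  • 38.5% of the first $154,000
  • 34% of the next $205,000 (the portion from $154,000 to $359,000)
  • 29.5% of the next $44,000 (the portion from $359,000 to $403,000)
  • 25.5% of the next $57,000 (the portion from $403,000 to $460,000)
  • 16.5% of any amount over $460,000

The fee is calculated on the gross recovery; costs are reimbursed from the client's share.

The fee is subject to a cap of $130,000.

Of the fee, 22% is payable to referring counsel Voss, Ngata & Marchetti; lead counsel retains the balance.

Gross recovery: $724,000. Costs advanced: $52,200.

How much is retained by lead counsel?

$101,400.00

Fee base is the gross recovery, $724,000; costs are reimbursed separately.
First $154,000 at 38.5% = $59,290.00
Next $205,000 at 34% = $69,700.00
Next $44,000 at 29.5% = $12,980.00
Next $57,000 at 25.5% = $14,535.00
Remaining $264,000 at 16.5% = $43,560.00
Fee: $59,290.00 + $69,700.00 + $12,980.00 + $14,535.00 + $43,560.00 = $200,065.00
$200,065.00 exceeds the $130,000 cap, so the fee is capped at $130,000.00.
Referral share: 22% of $130,000.00 = $28,600.00; lead counsel retains $130,000.00 − $28,600.00 = $101,400.00.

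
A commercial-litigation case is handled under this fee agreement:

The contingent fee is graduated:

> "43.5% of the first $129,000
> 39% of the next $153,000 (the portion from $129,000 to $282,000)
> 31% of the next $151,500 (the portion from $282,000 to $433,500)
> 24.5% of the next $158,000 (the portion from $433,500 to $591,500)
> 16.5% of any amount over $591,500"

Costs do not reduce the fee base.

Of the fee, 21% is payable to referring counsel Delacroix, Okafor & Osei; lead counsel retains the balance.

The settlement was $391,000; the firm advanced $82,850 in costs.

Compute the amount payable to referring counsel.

Fee base is the gross recovery, $391,000; costs are reimbursed separately.
First $129,000 at 43.5% = $56,115.00
Next $153,000 at 39% = $59,670.00
Remaining $109,000 at 31% = $33,790.00
Fee: $56,115.00 + $59,670.00 + $33,790.00 = $149,575.00
Referral share: 21% of $149,575.00 = $31,410.75; lead counsel retains $149,575.00 − $31,410.75 = $118,164.25.

$31,410.75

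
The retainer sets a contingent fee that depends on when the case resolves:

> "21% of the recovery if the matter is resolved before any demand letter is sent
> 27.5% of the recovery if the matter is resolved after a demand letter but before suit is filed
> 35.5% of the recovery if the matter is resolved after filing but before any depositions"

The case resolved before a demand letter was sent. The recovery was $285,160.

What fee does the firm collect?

The matter resolved before a demand letter was sent, so the 21% rate applies.
$285,160 × 21% = $59,883.60

$59,883.60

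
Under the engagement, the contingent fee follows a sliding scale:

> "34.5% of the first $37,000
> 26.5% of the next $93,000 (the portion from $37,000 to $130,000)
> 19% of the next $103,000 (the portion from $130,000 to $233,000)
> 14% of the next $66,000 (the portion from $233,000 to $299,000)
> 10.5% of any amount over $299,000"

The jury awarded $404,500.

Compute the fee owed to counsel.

First $37,000 at 34.5% = $12,765.00
Next $93,000 at 26.5% = $24,645.00
Next $103,000 at 19% = $19,570.00
Next $66,000 at 14% = $9,240.00
Remaining $105,500 at 10.5% = $11,077.50
Fee: $12,765.00 + $24,645.00 + $19,570.00 + $9,240.00 + $11,077.50 = $77,297.50

$77,297.50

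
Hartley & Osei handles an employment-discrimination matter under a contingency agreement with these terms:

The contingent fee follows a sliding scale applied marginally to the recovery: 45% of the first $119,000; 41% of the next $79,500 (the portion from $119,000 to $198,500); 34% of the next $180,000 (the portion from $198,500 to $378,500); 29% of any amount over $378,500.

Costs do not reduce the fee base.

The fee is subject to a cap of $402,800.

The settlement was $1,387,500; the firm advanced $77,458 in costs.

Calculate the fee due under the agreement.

$402,800.00

Fee base is the gross recovery, $1,387,500; costs are reimbursed separately.
First $119,000 at 45% = $53,550.00
Next $79,500 at 41% = $32,595.00
Next $180,000 at 34% = $61,200.00
Remaining $1,009,000 at 29% = $292,610.00
Fee: $53,550.00 + $32,595.00 + $61,200.00 + $292,610.00 = $439,955.00
$439,955.00 exceeds the $402,800 cap, so the fee is capped at $402,800.00.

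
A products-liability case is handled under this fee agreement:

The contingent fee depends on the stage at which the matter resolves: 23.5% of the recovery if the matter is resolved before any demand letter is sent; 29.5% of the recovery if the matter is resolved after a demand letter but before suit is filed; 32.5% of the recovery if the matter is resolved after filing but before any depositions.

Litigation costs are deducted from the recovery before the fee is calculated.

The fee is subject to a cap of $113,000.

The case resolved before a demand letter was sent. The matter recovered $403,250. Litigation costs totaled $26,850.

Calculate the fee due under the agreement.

$88,454.00

Fee base (net of costs): $403,250 − $26,850 = $376,400
The matter resolved before a demand letter was sent, so the 23.5% rate applies.
$376,400 × 23.5% = $88,454.00
$88,454.00 is under the $113,000 cap.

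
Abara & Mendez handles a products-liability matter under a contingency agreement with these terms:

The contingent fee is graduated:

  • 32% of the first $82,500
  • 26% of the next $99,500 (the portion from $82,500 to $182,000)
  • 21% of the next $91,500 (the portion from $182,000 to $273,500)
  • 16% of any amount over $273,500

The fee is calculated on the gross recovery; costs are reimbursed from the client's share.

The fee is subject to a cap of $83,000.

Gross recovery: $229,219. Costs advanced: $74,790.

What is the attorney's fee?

Fee base is the gross recovery, $229,219; costs are reimbursed separately.
First $82,500 at 32% = $26,400.00
Next $99,500 at 26% = $25,870.00
Remaining $47,219 at 21% = $9,915.99
Fee: $26,400.00 + $25,870.00 + $9,915.99 = $62,185.99
$62,185.99 is under the $83,000 cap.

$62,185.99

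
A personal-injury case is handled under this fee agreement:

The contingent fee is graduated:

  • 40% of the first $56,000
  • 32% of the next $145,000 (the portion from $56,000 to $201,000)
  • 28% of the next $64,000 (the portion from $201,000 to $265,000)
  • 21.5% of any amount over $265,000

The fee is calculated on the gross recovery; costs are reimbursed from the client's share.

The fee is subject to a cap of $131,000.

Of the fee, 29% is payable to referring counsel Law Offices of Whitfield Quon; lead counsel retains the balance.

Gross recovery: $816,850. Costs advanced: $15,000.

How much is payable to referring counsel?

$37,990.00

Fee base is the gross recovery, $816,850; costs are reimbursed separately.
First $56,000 at 40% = $22,400.00
Next $145,000 at 32% = $46,400.00
Next $64,000 at 28% = $17,920.00
Remaining $551,850 at 21.5% = $118,647.75
Fee: $22,400.00 + $46,400.00 + $17,920.00 + $118,647.75 = $205,367.75
$205,367.75 exceeds the $131,000 cap, so the fee is capped at $131,000.00.
Referral share: 29% of $131,000.00 = $37,990.00; lead counsel retains $131,000.00 − $37,990.00 = $93,010.00.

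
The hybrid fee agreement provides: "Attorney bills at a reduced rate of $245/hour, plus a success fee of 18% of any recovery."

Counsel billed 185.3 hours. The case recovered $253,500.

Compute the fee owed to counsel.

$91,028.50

Hourly: 185.3 × $245 = $45,398.50
Success fee: 18% of $253,500 = $45,630.00
Total: $45,398.50 + $45,630.00 = $91,028.50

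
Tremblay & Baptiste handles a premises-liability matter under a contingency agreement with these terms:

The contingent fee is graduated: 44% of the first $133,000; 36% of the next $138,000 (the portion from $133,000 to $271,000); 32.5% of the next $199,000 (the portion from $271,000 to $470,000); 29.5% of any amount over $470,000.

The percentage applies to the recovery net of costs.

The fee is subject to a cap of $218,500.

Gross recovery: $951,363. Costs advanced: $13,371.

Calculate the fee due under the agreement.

Fee base (net of costs): $951,363 − $13,371 = $937,992
First $133,000 at 44% = $58,520.00
Next $138,000 at 36% = $49,680.00
Next $199,000 at 32.5% = $64,675.00
Remaining $467,992 at 29.5% = $138,057.64
Fee: $58,520.00 + $49,680.00 + $64,675.00 + $138,057.64 = $310,932.64
$310,932.64 exceeds the $218,500 cap, so the fee is capped at $218,500.00.

$218,500.00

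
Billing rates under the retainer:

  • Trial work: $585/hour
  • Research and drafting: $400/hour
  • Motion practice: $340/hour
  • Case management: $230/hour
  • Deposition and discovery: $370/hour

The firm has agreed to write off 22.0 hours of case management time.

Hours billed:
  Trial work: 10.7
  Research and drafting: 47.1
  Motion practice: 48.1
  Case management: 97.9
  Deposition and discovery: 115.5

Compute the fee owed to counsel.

$101,645.50

Trial work: 10.7 × $585 = $6,259.50
Research and drafting: 47.1 × $400 = $18,840.00
Motion practice: 48.1 × $340 = $16,354.00
Case management: 97.9 × $230 = $22,517.00
Deposition and discovery: 115.5 × $370 = $42,735.00
Subtotal: $106,705.50
Write-off: 22.0 × $230 = $5,060.00
Total: $106,705.50 − $5,060.00 = $101,645.50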